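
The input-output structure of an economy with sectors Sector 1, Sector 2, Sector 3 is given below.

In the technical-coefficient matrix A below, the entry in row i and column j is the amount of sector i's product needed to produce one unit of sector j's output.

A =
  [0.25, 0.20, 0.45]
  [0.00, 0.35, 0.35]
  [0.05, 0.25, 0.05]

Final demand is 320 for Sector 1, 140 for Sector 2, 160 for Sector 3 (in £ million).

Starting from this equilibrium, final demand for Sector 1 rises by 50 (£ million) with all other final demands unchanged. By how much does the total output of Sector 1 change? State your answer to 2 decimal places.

I − A =
  [   0.75    -0.20    -0.45]
  [   0.00     0.65    -0.35]
  [  -0.05    -0.25     0.95]
Cofactors of I−A, C_ij = (−1)^(i+j)·(minor ij) (rows/columns in the sector order above):
  C_11 = (0.65)(0.95) − (-0.35)(-0.25) = 0.5300
  C_12 = −[(0.00)(0.95) − (-0.35)(-0.05)] = 0.0175
  C_13 = (0.00)(-0.25) − (0.65)(-0.05) = 0.0325
  C_21 = −[(-0.20)(0.95) − (-0.45)(-0.25)] = 0.3025
  C_22 = (0.75)(0.95) − (-0.45)(-0.05) = 0.6900
  C_23 = −[(0.75)(-0.25) − (-0.20)(-0.05)] = 0.1975
  C_31 = (-0.20)(-0.35) − (-0.45)(0.65) = 0.3625
  C_32 = −[(0.75)(-0.35) − (-0.45)(0.00)] = 0.2625
  C_33 = (0.75)(0.65) − (-0.20)(0.00) = 0.4875
det(I−A) = Σ_j (I−A)_1j·C_1j = (0.75)(0.5300) + (-0.20)(0.0175) + (-0.45)(0.0325) = 0.379375
adj(I−A) = Cᵀ =
  [ 0.5300   0.3025   0.3625]
  [ 0.0175   0.6900   0.2625]
  [ 0.0325   0.1975   0.4875]
(I − A)⁻¹ = adj(I−A) / det(I−A) ≈
  [   1.3970     0.7974     0.9555]
  [   0.0461     1.8188     0.6919]
  [   0.0857     0.5206     1.2850]
Δx = (I − A)⁻¹ Δd with Δd having +50 in the Sector 1 component and 0 elsewhere.
So Δx_1 = L_11 · (+50), where L_11 = adj(I−A)_11 / det(I−A) = 0.5300 / 0.379375.
Δx_1 = 0.5300 × (+50) / 0.379375 = 26.50 / 0.379375 ≈ 69.85.

Δx_1 = 69.85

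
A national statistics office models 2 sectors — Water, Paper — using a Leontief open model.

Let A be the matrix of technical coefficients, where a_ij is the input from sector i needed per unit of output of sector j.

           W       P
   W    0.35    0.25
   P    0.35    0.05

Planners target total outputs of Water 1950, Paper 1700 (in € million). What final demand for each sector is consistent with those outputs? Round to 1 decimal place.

I − A =
  [   0.65    -0.25]
  [  -0.35     0.95]
d = (I − A) x:
  d_W = (+0.65)·1950 + (-0.25)·1700 = 842.5
  d_P = (-0.35)·1950 + (+0.95)·1700 = 932.5

d_W = 842.5, d_P = 932.5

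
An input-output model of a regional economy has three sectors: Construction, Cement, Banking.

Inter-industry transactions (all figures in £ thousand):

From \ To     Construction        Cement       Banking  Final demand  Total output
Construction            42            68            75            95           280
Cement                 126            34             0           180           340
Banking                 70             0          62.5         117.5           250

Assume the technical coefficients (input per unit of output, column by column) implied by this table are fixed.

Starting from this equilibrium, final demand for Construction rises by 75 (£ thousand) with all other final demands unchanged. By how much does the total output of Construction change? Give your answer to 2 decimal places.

Technical coefficients a_ij = z_ij / X_j:
  a_11 = 42/280 = 0.15, a_21 = 126/280 = 0.45, a_31 = 70/280 = 0.25
  a_12 = 68/340 = 0.20, a_22 = 34/340 = 0.10, a_32 = 0/340 = 0.00
  a_13 = 75/250 = 0.30, a_23 = 0/250 = 0.00, a_33 = 62.5/250 = 0.25
I − A =
  [   0.85    -0.20    -0.30]
  [  -0.45     0.90     0.00]
  [  -0.25     0.00     0.75]
Cofactors of I−A, C_ij = (−1)^(i+j)·(minor ij) (rows/columns in the sector order above):
  C_11 = (0.90)(0.75) − (0.00)(0.00) = 0.6750
  C_12 = −[(-0.45)(0.75) − (0.00)(-0.25)] = 0.3375
  C_13 = (-0.45)(0.00) − (0.90)(-0.25) = 0.2250
  C_21 = −[(-0.20)(0.75) − (-0.30)(0.00)] = 0.1500
  C_22 = (0.85)(0.75) − (-0.30)(-0.25) = 0.5625
  C_23 = −[(0.85)(0.00) − (-0.20)(-0.25)] = 0.0500
  C_31 = (-0.20)(0.00) − (-0.30)(0.90) = 0.2700
  C_32 = −[(0.85)(0.00) − (-0.30)(-0.45)] = 0.1350
  C_33 = (0.85)(0.90) − (-0.20)(-0.45) = 0.6750
det(I−A) = Σ_j (I−A)_1j·C_1j = (0.85)(0.6750) + (-0.20)(0.3375) + (-0.30)(0.2250) = 0.43875
adj(I−A) = Cᵀ =
  [ 0.6750   0.1500   0.2700]
  [ 0.3375   0.5625   0.1350]
  [ 0.2250   0.0500   0.6750]
(I − A)⁻¹ = adj(I−A) / det(I−A) ≈
  [   1.5385     0.3419     0.6154]
  [   0.7692     1.2821     0.3077]
  [   0.5128     0.1140     1.5385]
Δx = (I − A)⁻¹ Δd with Δd having +75 in the Construction component and 0 elsewhere.
So Δx_1 = L_11 · (+75), where L_11 = adj(I−A)_11 / det(I−A) = 0.6750 / 0.43875.
Δx_1 = 0.6750 × (+75) / 0.43875 = 50.625 / 0.43875 ≈ 115.38.

Δx_1 = 115.38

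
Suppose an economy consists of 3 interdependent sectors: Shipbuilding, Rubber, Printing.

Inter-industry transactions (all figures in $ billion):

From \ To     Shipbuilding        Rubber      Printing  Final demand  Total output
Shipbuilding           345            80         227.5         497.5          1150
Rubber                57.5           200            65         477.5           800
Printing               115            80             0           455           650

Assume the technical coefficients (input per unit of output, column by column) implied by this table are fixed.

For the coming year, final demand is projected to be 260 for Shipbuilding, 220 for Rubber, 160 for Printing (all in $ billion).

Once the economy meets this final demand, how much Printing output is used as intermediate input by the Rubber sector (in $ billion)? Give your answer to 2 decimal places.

z_PR = 36.34

Technical coefficients a_ij = z_ij / X_j:
  a_SS = 345/1150 = 0.30, a_RS = 57.5/1150 = 0.05, a_PS = 115/1150 = 0.10
  a_SR = 80/800 = 0.10, a_RR = 200/800 = 0.25, a_PR = 80/800 = 0.10
  a_SP = 227.5/650 = 0.35, a_RP = 65/650 = 0.10, a_PP = 0/650 = 0.00
I − A =
  [   0.70    -0.10    -0.35]
  [  -0.05     0.75    -0.10]
  [  -0.10    -0.10     1.00]
Cofactors of I−A, C_ij = (−1)^(i+j)·(minor ij) (rows/columns in the sector order above):
  C_11 = (0.75)(1.00) − (-0.10)(-0.10) = 0.7400
  C_12 = −[(-0.05)(1.00) − (-0.10)(-0.10)] = 0.0600
  C_13 = (-0.05)(-0.10) − (0.75)(-0.10) = 0.0800
  C_21 = −[(-0.10)(1.00) − (-0.35)(-0.10)] = 0.1350
  C_22 = (0.70)(1.00) − (-0.35)(-0.10) = 0.6650
  C_23 = −[(0.70)(-0.10) − (-0.10)(-0.10)] = 0.0800
  C_31 = (-0.10)(-0.10) − (-0.35)(0.75) = 0.2725
  C_32 = −[(0.70)(-0.10) − (-0.35)(-0.05)] = 0.0875
  C_33 = (0.70)(0.75) − (-0.10)(-0.05) = 0.5200
det(I−A) = Σ_j (I−A)_1j·C_1j = (0.70)(0.7400) + (-0.10)(0.0600) + (-0.35)(0.0800) = 0.4840
adj(I−A) = Cᵀ =
  [ 0.7400   0.1350   0.2725]
  [ 0.0600   0.6650   0.0875]
  [ 0.0800   0.0800   0.5200]
(I − A)⁻¹ = adj(I−A) / det(I−A) ≈
  [   1.5289     0.2789     0.5630]
  [   0.1240     1.3740     0.1808]
  [   0.1653     0.1653     1.0744]
First solve x = (I − A)⁻¹ d = adj(I−A)·d / det(I−A); in particular x_R = (0.0600·260 + 0.6650·220 + 0.0875·160) / 0.4840 = 175.90 / 0.4840 ≈ 363.4298.
Intermediate flow from P to R: z_PR = a_PR · x_R = 0.10 × 175.90 / 0.4840 = 17.59 / 0.4840 ≈ 36.34.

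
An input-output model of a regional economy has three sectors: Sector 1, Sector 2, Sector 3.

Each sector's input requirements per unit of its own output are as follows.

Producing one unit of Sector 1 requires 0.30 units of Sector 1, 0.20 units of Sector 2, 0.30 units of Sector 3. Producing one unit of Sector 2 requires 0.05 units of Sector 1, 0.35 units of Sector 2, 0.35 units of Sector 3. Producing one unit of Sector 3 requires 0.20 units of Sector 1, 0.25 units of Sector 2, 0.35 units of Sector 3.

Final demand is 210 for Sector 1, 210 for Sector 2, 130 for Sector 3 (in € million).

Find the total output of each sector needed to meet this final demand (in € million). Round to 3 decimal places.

x_1 = 644.672, x_2 = 898.978, x_3 = 981.606

I − A =
  [   0.70    -0.05    -0.20]
  [  -0.20     0.65    -0.25]
  [  -0.30    -0.35     0.65]
Cofactors of I−A, C_ij = (−1)^(i+j)·(minor ij) (rows/columns in the sector order above):
  C_11 = (0.65)(0.65) − (-0.25)(-0.35) = 0.3350
  C_12 = −[(-0.20)(0.65) − (-0.25)(-0.30)] = 0.2050
  C_13 = (-0.20)(-0.35) − (0.65)(-0.30) = 0.2650
  C_21 = −[(-0.05)(0.65) − (-0.20)(-0.35)] = 0.1025
  C_22 = (0.70)(0.65) − (-0.20)(-0.30) = 0.3950
  C_23 = −[(0.70)(-0.35) − (-0.05)(-0.30)] = 0.2600
  C_31 = (-0.05)(-0.25) − (-0.20)(0.65) = 0.1425
  C_32 = −[(0.70)(-0.25) − (-0.20)(-0.20)] = 0.2150
  C_33 = (0.70)(0.65) − (-0.05)(-0.20) = 0.4450
det(I−A) = Σ_j (I−A)_1j·C_1j = (0.70)(0.3350) + (-0.05)(0.2050) + (-0.20)(0.2650) = 0.17125
adj(I−A) = Cᵀ =
  [ 0.3350   0.1025   0.1425]
  [ 0.2050   0.3950   0.2150]
  [ 0.2650   0.2600   0.4450]
(I − A)⁻¹ = adj(I−A) / det(I−A) ≈
  [   1.9562     0.5985     0.8321]
  [   1.1971     2.3066     1.2555]
  [   1.5474     1.5182     2.5985]
x = (I − A)⁻¹ d = adj(I−A)·d / det(I−A), with det(I−A) = 0.17125:
  x_1 = (0.3350·210 + 0.1025·210 + 0.1425·130) / 0.17125 = 110.40 / 0.17125 ≈ 644.672
  x_2 = (0.2050·210 + 0.3950·210 + 0.2150·130) / 0.17125 = 153.95 / 0.17125 ≈ 898.978
  x_3 = (0.2650·210 + 0.2600·210 + 0.4450·130) / 0.17125 = 168.10 / 0.17125 ≈ 981.606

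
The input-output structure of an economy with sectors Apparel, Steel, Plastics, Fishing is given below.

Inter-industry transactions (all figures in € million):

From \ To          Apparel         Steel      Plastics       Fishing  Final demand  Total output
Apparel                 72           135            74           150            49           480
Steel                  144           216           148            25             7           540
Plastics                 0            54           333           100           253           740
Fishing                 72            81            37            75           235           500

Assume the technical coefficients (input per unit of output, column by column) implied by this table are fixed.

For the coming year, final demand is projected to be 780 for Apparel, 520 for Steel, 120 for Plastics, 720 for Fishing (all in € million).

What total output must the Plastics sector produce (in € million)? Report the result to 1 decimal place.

Technical coefficients a_ij = z_ij / X_j:
  a_11 = 72/480 = 0.15, a_21 = 144/480 = 0.30, a_31 = 0/480 = 0.00, a_41 = 72/480 = 0.15
  a_12 = 135/540 = 0.25, a_22 = 216/540 = 0.40, a_32 = 54/540 = 0.10, a_42 = 81/540 = 0.15
  a_13 = 74/740 = 0.10, a_23 = 148/740 = 0.20, a_33 = 333/740 = 0.45, a_43 = 37/740 = 0.05
  a_14 = 150/500 = 0.30, a_24 = 25/500 = 0.05, a_34 = 100/500 = 0.20, a_44 = 75/500 = 0.15
I − A =
  [   0.85    -0.25    -0.10    -0.30]
  [  -0.30     0.60    -0.20    -0.05]
  [   0.00    -0.10     0.55    -0.20]
  [  -0.15    -0.15    -0.05     0.85]
Compute the cofactors C_ij = (−1)^(i+j)·(3×3 minor ij) of I−A; the adjugate is their transpose:
adj(I−A) = Cᵀ =
  [ 0.247125   0.152125   0.111375   0.122375]
  [ 0.147375   0.361125   0.168375   0.112875]
  [ 0.053250   0.100750   0.321000   0.100250]
  [ 0.072750   0.096500   0.068250   0.219250]
det(I−A) = Σ_j (I−A)_1j·C_1j = (0.85)(0.247125) + (-0.25)(0.147375) + (-0.10)(0.053250) + (-0.30)(0.072750) = 0.1460625
(I − A)⁻¹ = adj(I−A) / det(I−A) ≈
  [   1.6919     1.0415     0.7625     0.8378]
  [   1.0090     2.4724     1.1528     0.7728]
  [   0.3646     0.6898     2.1977     0.6864]
  [   0.4981     0.6607     0.4673     1.5011]
x = (I − A)⁻¹ d = adj(I−A)·d / det(I−A), with det(I−A) = 0.1460625:
  x_1 = (0.247125·780 + 0.152125·520 + 0.111375·120 + 0.122375·720) / 0.1460625 = 373.3375 / 0.1460625 ≈ 2556.0
  x_2 = (0.147375·780 + 0.361125·520 + 0.168375·120 + 0.112875·720) / 0.1460625 = 404.2125 / 0.1460625 ≈ 2767.4
  x_3 = (0.053250·780 + 0.100750·520 + 0.321000·120 + 0.100250·720) / 0.1460625 = 204.625 / 0.1460625 ≈ 1400.9
  x_4 = (0.072750·780 + 0.096500·520 + 0.068250·120 + 0.219250·720) / 0.1460625 = 272.975 / 0.1460625 ≈ 1868.9

x_3 = 1400.9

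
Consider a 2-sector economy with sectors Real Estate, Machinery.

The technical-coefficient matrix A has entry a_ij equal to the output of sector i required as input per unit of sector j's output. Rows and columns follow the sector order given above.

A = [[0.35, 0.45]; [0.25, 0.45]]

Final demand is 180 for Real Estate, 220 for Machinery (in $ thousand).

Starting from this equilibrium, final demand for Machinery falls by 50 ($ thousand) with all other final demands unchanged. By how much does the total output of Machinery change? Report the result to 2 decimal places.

I − A =
  [   0.65    -0.45]
  [  -0.25     0.55]
det(I−A) = (0.65)(0.55) − (-0.45)(-0.25) = 0.2450
adj(I−A) = [[0.55, 0.45], [0.25, 0.65]]
(I − A)⁻¹ = adj(I−A) / det(I−A) ≈
  [   2.2449     1.8367]
  [   1.0204     2.6531]
Δx = (I − A)⁻¹ Δd with Δd having -50 in the Machinery component and 0 elsewhere.
So Δx_2 = L_22 · (-50), where L_22 = adj(I−A)_22 / det(I−A) = 0.65 / 0.2450.
Δx_2 = 0.65 × (-50) / 0.2450 = -32.50 / 0.2450 ≈ -132.65.

Δx_2 = -132.65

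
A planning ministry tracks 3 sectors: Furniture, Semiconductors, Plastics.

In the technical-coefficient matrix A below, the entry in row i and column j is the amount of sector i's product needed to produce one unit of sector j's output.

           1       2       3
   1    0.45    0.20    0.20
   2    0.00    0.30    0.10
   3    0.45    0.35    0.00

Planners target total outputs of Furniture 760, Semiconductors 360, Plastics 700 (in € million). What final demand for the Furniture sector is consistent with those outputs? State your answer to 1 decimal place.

I − A =
  [   0.55    -0.20    -0.20]
  [   0.00     0.70    -0.10]
  [  -0.45    -0.35     1.00]
d = (I − A) x:
  d_1 = (+0.55)·760 + (-0.20)·360 + (-0.20)·700 = 206.0
  d_2 = (+0.00)·760 + (+0.70)·360 + (-0.10)·700 = 182.0
  d_3 = (-0.45)·760 + (-0.35)·360 + (+1.00)·700 = 232.0

d_1 = 206.0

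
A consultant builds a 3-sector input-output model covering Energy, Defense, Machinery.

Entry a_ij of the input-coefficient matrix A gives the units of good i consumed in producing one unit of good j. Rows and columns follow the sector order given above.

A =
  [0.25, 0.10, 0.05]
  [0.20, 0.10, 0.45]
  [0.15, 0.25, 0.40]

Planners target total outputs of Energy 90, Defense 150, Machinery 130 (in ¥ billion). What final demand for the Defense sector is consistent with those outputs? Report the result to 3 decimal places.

d_D = 58.500

I − A =
  [   0.75    -0.10    -0.05]
  [  -0.20     0.90    -0.45]
  [  -0.15    -0.25     0.60]
d = (I − A) x:
  d_E = (+0.75)·90 + (-0.10)·150 + (-0.05)·130 = 46.000
  d_D = (-0.20)·90 + (+0.90)·150 + (-0.45)·130 = 58.500
  d_M = (-0.15)·90 + (-0.25)·150 + (+0.60)·130 = 27.000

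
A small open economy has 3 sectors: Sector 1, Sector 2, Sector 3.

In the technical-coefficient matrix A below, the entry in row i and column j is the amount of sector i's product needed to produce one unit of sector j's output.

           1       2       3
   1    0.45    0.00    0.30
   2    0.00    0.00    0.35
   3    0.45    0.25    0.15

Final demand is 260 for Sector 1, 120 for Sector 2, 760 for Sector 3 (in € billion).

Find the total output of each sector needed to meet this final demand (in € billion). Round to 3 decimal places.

I − A =
  [   0.55     0.00    -0.30]
  [   0.00     1.00    -0.35]
  [  -0.45    -0.25     0.85]
Cofactors of I−A, C_ij = (−1)^(i+j)·(minor ij) (rows/columns in the sector order above):
  C_11 = (1.00)(0.85) − (-0.35)(-0.25) = 0.7625
  C_12 = −[(0.00)(0.85) − (-0.35)(-0.45)] = 0.1575
  C_13 = (0.00)(-0.25) − (1.00)(-0.45) = 0.4500
  C_21 = −[(0.00)(0.85) − (-0.30)(-0.25)] = 0.0750
  C_22 = (0.55)(0.85) − (-0.30)(-0.45) = 0.3325
  C_23 = −[(0.55)(-0.25) − (0.00)(-0.45)] = 0.1375
  C_31 = (0.00)(-0.35) − (-0.30)(1.00) = 0.3000
  C_32 = −[(0.55)(-0.35) − (-0.30)(0.00)] = 0.1925
  C_33 = (0.55)(1.00) − (0.00)(0.00) = 0.5500
det(I−A) = Σ_j (I−A)_1j·C_1j = (0.55)(0.7625) + (0.00)(0.1575) + (-0.30)(0.4500) = 0.284375
adj(I−A) = Cᵀ =
  [ 0.7625   0.0750   0.3000]
  [ 0.1575   0.3325   0.1925]
  [ 0.4500   0.1375   0.5500]
(I − A)⁻¹ = adj(I−A) / det(I−A) ≈
  [   2.6813     0.2637     1.0549]
  [   0.5538     1.1692     0.6769]
  [   1.5824     0.4835     1.9341]
x = (I − A)⁻¹ d = adj(I−A)·d / det(I−A), with det(I−A) = 0.284375:
  x_1 = (0.7625·260 + 0.0750·120 + 0.3000·760) / 0.284375 = 435.25 / 0.284375 ≈ 1530.549
  x_2 = (0.1575·260 + 0.3325·120 + 0.1925·760) / 0.284375 = 227.15 / 0.284375 ≈ 798.769
  x_3 = (0.4500·260 + 0.1375·120 + 0.5500·760) / 0.284375 = 551.50 / 0.284375 ≈ 1939.341

x_1 = 1530.549, x_2 = 798.769, x_3 = 1939.341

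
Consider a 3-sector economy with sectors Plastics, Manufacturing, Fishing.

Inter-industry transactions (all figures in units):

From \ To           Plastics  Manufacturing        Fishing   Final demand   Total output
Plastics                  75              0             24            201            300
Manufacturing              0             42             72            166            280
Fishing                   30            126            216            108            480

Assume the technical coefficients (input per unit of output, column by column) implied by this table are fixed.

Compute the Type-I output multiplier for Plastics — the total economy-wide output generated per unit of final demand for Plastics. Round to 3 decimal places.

m_P = 1.691

Technical coefficients a_ij = z_ij / X_j:
  a_PP = 75/300 = 0.25, a_MP = 0/300 = 0.00, a_FP = 30/300 = 0.10
  a_PM = 0/280 = 0.00, a_MM = 42/280 = 0.15, a_FM = 126/280 = 0.45
  a_PF = 24/480 = 0.05, a_MF = 72/480 = 0.15, a_FF = 216/480 = 0.45
I − A =
  [   0.75     0.00    -0.05]
  [   0.00     0.85    -0.15]
  [  -0.10    -0.45     0.55]
Cofactors of I−A, C_ij = (−1)^(i+j)·(minor ij) (rows/columns in the sector order above):
  C_11 = (0.85)(0.55) − (-0.15)(-0.45) = 0.4000
  C_12 = −[(0.00)(0.55) − (-0.15)(-0.10)] = 0.0150
  C_13 = (0.00)(-0.45) − (0.85)(-0.10) = 0.0850
  C_21 = −[(0.00)(0.55) − (-0.05)(-0.45)] = 0.0225
  C_22 = (0.75)(0.55) − (-0.05)(-0.10) = 0.4075
  C_23 = −[(0.75)(-0.45) − (0.00)(-0.10)] = 0.3375
  C_31 = (0.00)(-0.15) − (-0.05)(0.85) = 0.0425
  C_32 = −[(0.75)(-0.15) − (-0.05)(0.00)] = 0.1125
  C_33 = (0.75)(0.85) − (0.00)(0.00) = 0.6375
det(I−A) = Σ_j (I−A)_1j·C_1j = (0.75)(0.4000) + (0.00)(0.0150) + (-0.05)(0.0850) = 0.29575
adj(I−A) = Cᵀ =
  [ 0.4000   0.0225   0.0425]
  [ 0.0150   0.4075   0.1125]
  [ 0.0850   0.3375   0.6375]
(I − A)⁻¹ = adj(I−A) / det(I−A) ≈
  [   1.3525     0.0761     0.1437]
  [   0.0507     1.3779     0.3804]
  [   0.2874     1.1412     2.1555]
The output multiplier for sector j is the column-j sum of the Leontief inverse (I − A)⁻¹ = adj(I−A) / det(I−A).
Column P of adj(I−A): (0.4000, 0.0150, 0.0850); det(I−A) = 0.29575.
m_P = (0.4000 + 0.0150 + 0.0850) / 0.29575 = 0.50 / 0.29575 ≈ 1.691.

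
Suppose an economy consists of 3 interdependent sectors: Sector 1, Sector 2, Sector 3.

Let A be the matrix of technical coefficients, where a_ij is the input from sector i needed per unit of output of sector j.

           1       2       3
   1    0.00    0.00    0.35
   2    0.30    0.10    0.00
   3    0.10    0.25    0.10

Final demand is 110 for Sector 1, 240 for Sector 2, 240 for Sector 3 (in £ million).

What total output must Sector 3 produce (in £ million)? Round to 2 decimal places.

I − A =
  [   1.00     0.00    -0.35]
  [  -0.30     0.90     0.00]
  [  -0.10    -0.25     0.90]
Cofactors of I−A, C_ij = (−1)^(i+j)·(minor ij) (rows/columns in the sector order above):
  C_11 = (0.90)(0.90) − (0.00)(-0.25) = 0.8100
  C_12 = −[(-0.30)(0.90) − (0.00)(-0.10)] = 0.2700
  C_13 = (-0.30)(-0.25) − (0.90)(-0.10) = 0.1650
  C_21 = −[(0.00)(0.90) − (-0.35)(-0.25)] = 0.0875
  C_22 = (1.00)(0.90) − (-0.35)(-0.10) = 0.8650
  C_23 = −[(1.00)(-0.25) − (0.00)(-0.10)] = 0.2500
  C_31 = (0.00)(0.00) − (-0.35)(0.90) = 0.3150
  C_32 = −[(1.00)(0.00) − (-0.35)(-0.30)] = 0.1050
  C_33 = (1.00)(0.90) − (0.00)(-0.30) = 0.9000
det(I−A) = Σ_j (I−A)_1j·C_1j = (1.00)(0.8100) + (0.00)(0.2700) + (-0.35)(0.1650) = 0.75225
adj(I−A) = Cᵀ =
  [ 0.8100   0.0875   0.3150]
  [ 0.2700   0.8650   0.1050]
  [ 0.1650   0.2500   0.9000]
(I − A)⁻¹ = adj(I−A) / det(I−A) ≈
  [   1.0768     0.1163     0.4187]
  [   0.3589     1.1499     0.1396]
  [   0.2193     0.3323     1.1964]
x = (I − A)⁻¹ d = adj(I−A)·d / det(I−A), with det(I−A) = 0.75225:
  x_1 = (0.8100·110 + 0.0875·240 + 0.3150·240) / 0.75225 = 185.70 / 0.75225 ≈ 246.86
  x_2 = (0.2700·110 + 0.8650·240 + 0.1050·240) / 0.75225 = 262.50 / 0.75225 ≈ 348.95
  x_3 = (0.1650·110 + 0.2500·240 + 0.9000·240) / 0.75225 = 294.15 / 0.75225 ≈ 391.03

x_3 = 391.03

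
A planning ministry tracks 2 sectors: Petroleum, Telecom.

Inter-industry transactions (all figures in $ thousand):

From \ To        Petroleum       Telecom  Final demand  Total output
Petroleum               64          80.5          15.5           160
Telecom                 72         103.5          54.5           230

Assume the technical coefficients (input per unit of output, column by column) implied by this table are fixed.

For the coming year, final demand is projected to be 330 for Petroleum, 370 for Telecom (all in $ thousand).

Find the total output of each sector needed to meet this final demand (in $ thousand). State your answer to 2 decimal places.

Technical coefficients a_ij = z_ij / X_j:
  a_PP = 64/160 = 0.40, a_TP = 72/160 = 0.45
  a_PT = 80.5/230 = 0.35, a_TT = 103.5/230 = 0.45
I − A =
  [   0.60    -0.35]
  [  -0.45     0.55]
det(I−A) = (0.60)(0.55) − (-0.35)(-0.45) = 0.1725
adj(I−A) = [[0.55, 0.35], [0.45, 0.60]]
(I − A)⁻¹ = adj(I−A) / det(I−A) ≈
  [   3.1884     2.0290]
  [   2.6087     3.4783]
x = (I − A)⁻¹ d = adj(I−A)·d / det(I−A), with det(I−A) = 0.1725:
  x_P = (0.55·330 + 0.35·370) / 0.1725 = 311.00 / 0.1725 ≈ 1802.90
  x_T = (0.45·330 + 0.60·370) / 0.1725 = 370.50 / 0.1725 ≈ 2147.83

x_P = 1802.90, x_T = 2147.83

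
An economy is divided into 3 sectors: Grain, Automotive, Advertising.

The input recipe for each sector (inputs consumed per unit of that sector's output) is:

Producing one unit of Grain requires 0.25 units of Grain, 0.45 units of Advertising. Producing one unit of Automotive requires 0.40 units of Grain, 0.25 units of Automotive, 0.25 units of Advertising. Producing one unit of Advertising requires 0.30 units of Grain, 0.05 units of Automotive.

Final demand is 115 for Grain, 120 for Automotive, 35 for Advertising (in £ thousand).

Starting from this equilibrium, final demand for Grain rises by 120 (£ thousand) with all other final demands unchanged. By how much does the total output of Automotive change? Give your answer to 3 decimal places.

I − A =
  [   0.75    -0.40    -0.30]
  [   0.00     0.75    -0.05]
  [  -0.45    -0.25     1.00]
Cofactors of I−A, C_ij = (−1)^(i+j)·(minor ij) (rows/columns in the sector order above):
  C_11 = (0.75)(1.00) − (-0.05)(-0.25) = 0.7375
  C_12 = −[(0.00)(1.00) − (-0.05)(-0.45)] = 0.0225
  C_13 = (0.00)(-0.25) − (0.75)(-0.45) = 0.3375
  C_21 = −[(-0.40)(1.00) − (-0.30)(-0.25)] = 0.4750
  C_22 = (0.75)(1.00) − (-0.30)(-0.45) = 0.6150
  C_23 = −[(0.75)(-0.25) − (-0.40)(-0.45)] = 0.3675
  C_31 = (-0.40)(-0.05) − (-0.30)(0.75) = 0.2450
  C_32 = −[(0.75)(-0.05) − (-0.30)(0.00)] = 0.0375
  C_33 = (0.75)(0.75) − (-0.40)(0.00) = 0.5625
det(I−A) = Σ_j (I−A)_1j·C_1j = (0.75)(0.7375) + (-0.40)(0.0225) + (-0.30)(0.3375) = 0.442875
adj(I−A) = Cᵀ =
  [ 0.7375   0.4750   0.2450]
  [ 0.0225   0.6150   0.0375]
  [ 0.3375   0.3675   0.5625]
(I − A)⁻¹ = adj(I−A) / det(I−A) ≈
  [   1.6653     1.0725     0.5532]
  [   0.0508     1.3887     0.0847]
  [   0.7621     0.8298     1.2701]
Δx = (I − A)⁻¹ Δd with Δd having +120 in the Grain component and 0 elsewhere.
So Δx_2 = L_21 · (+120), where L_21 = adj(I−A)_21 / det(I−A) = 0.0225 / 0.442875.
Δx_2 = 0.0225 × (+120) / 0.442875 = 2.70 / 0.442875 ≈ 6.097.

Δx_2 = 6.097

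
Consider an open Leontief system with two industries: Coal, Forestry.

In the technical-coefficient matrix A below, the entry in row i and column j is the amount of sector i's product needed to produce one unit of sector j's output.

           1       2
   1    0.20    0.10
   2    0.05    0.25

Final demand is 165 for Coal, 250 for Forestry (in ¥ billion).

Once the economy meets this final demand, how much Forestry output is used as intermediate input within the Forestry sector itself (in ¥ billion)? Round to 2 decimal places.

z_22 = 87.50

I − A =
  [   0.80    -0.10]
  [  -0.05     0.75]
det(I−A) = (0.80)(0.75) − (-0.10)(-0.05) = 0.5950
adj(I−A) = [[0.75, 0.10], [0.05, 0.80]]
(I − A)⁻¹ = adj(I−A) / det(I−A) ≈
  [   1.2605     0.1681]
  [   0.0840     1.3445]
First solve x = (I − A)⁻¹ d = adj(I−A)·d / det(I−A); in particular x_2 = (0.05·165 + 0.80·250) / 0.5950 = 208.25 / 0.5950 = 350.0000.
Intermediate flow from 2 to 2: z_22 = a_22 · x_2 = 0.25 × 208.25 / 0.5950 = 52.0625 / 0.5950 = 87.50.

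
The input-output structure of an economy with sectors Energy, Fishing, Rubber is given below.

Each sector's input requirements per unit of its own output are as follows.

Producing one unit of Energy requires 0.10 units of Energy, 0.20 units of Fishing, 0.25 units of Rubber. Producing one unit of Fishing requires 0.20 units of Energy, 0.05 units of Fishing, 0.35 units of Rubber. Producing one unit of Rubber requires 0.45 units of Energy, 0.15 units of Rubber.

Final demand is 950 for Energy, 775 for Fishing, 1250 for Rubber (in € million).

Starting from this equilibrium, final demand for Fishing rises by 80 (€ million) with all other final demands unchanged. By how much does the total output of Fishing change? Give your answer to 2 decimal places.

I − A =
  [   0.90    -0.20    -0.45]
  [  -0.20     0.95     0.00]
  [  -0.25    -0.35     0.85]
Cofactors of I−A, C_ij = (−1)^(i+j)·(minor ij) (rows/columns in the sector order above):
  C_11 = (0.95)(0.85) − (0.00)(-0.35) = 0.8075
  C_12 = −[(-0.20)(0.85) − (0.00)(-0.25)] = 0.1700
  C_13 = (-0.20)(-0.35) − (0.95)(-0.25) = 0.3075
  C_21 = −[(-0.20)(0.85) − (-0.45)(-0.35)] = 0.3275
  C_22 = (0.90)(0.85) − (-0.45)(-0.25) = 0.6525
  C_23 = −[(0.90)(-0.35) − (-0.20)(-0.25)] = 0.3650
  C_31 = (-0.20)(0.00) − (-0.45)(0.95) = 0.4275
  C_32 = −[(0.90)(0.00) − (-0.45)(-0.20)] = 0.0900
  C_33 = (0.90)(0.95) − (-0.20)(-0.20) = 0.8150
det(I−A) = Σ_j (I−A)_1j·C_1j = (0.90)(0.8075) + (-0.20)(0.1700) + (-0.45)(0.3075) = 0.554375
adj(I−A) = Cᵀ =
  [ 0.8075   0.3275   0.4275]
  [ 0.1700   0.6525   0.0900]
  [ 0.3075   0.3650   0.8150]
(I − A)⁻¹ = adj(I−A) / det(I−A) ≈
  [   1.4566     0.5908     0.7711]
  [   0.3067     1.1770     0.1623]
  [   0.5547     0.6584     1.4701]
Δx = (I − A)⁻¹ Δd with Δd having +80 in the Fishing component and 0 elsewhere.
So Δx_2 = L_22 · (+80), where L_22 = adj(I−A)_22 / det(I−A) = 0.6525 / 0.554375.
Δx_2 = 0.6525 × (+80) / 0.554375 = 52.20 / 0.554375 ≈ 94.16.

Δx_2 = 94.16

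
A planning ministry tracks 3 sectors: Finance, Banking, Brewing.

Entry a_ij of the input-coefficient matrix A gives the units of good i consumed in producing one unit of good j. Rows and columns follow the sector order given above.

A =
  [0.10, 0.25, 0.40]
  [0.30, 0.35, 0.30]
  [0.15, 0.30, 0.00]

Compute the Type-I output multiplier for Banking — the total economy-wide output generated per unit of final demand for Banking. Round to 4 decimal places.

I − A =
  [   0.90    -0.25    -0.40]
  [  -0.30     0.65    -0.30]
  [  -0.15    -0.30     1.00]
Cofactors of I−A, C_ij = (−1)^(i+j)·(minor ij) (rows/columns in the sector order above):
  C_11 = (0.65)(1.00) − (-0.30)(-0.30) = 0.5600
  C_12 = −[(-0.30)(1.00) − (-0.30)(-0.15)] = 0.3450
  C_13 = (-0.30)(-0.30) − (0.65)(-0.15) = 0.1875
  C_21 = −[(-0.25)(1.00) − (-0.40)(-0.30)] = 0.3700
  C_22 = (0.90)(1.00) − (-0.40)(-0.15) = 0.8400
  C_23 = −[(0.90)(-0.30) − (-0.25)(-0.15)] = 0.3075
  C_31 = (-0.25)(-0.30) − (-0.40)(0.65) = 0.3350
  C_32 = −[(0.90)(-0.30) − (-0.40)(-0.30)] = 0.3900
  C_33 = (0.90)(0.65) − (-0.25)(-0.30) = 0.5100
det(I−A) = Σ_j (I−A)_1j·C_1j = (0.90)(0.5600) + (-0.25)(0.3450) + (-0.40)(0.1875) = 0.34275
adj(I−A) = Cᵀ =
  [ 0.5600   0.3700   0.3350]
  [ 0.3450   0.8400   0.3900]
  [ 0.1875   0.3075   0.5100]
(I − A)⁻¹ = adj(I−A) / det(I−A) ≈
  [   1.63384     1.07950     0.97739]
  [   1.00656     2.45077     1.13786]
  [   0.54705     0.89716     1.48796]
The output multiplier for sector j is the column-j sum of the Leontief inverse (I − A)⁻¹ = adj(I−A) / det(I−A).
Column 2 of adj(I−A): (0.3700, 0.8400, 0.3075); det(I−A) = 0.34275.
m_2 = (0.3700 + 0.8400 + 0.3075) / 0.34275 = 1.5175 / 0.34275 ≈ 4.4274.

m_2 = 4.4274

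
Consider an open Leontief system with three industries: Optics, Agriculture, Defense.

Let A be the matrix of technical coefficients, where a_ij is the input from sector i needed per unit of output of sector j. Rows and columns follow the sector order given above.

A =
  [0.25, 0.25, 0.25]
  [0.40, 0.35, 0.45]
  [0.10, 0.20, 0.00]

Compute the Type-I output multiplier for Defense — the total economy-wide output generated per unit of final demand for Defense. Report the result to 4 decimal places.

m_D = 4.0367

I − A =
  [   0.75    -0.25    -0.25]
  [  -0.40     0.65    -0.45]
  [  -0.10    -0.20     1.00]
Cofactors of I−A, C_ij = (−1)^(i+j)·(minor ij) (rows/columns in the sector order above):
  C_11 = (0.65)(1.00) − (-0.45)(-0.20) = 0.5600
  C_12 = −[(-0.40)(1.00) − (-0.45)(-0.10)] = 0.4450
  C_13 = (-0.40)(-0.20) − (0.65)(-0.10) = 0.1450
  C_21 = −[(-0.25)(1.00) − (-0.25)(-0.20)] = 0.3000
  C_22 = (0.75)(1.00) − (-0.25)(-0.10) = 0.7250
  C_23 = −[(0.75)(-0.20) − (-0.25)(-0.10)] = 0.1750
  C_31 = (-0.25)(-0.45) − (-0.25)(0.65) = 0.2750
  C_32 = −[(0.75)(-0.45) − (-0.25)(-0.40)] = 0.4375
  C_33 = (0.75)(0.65) − (-0.25)(-0.40) = 0.3875
det(I−A) = Σ_j (I−A)_1j·C_1j = (0.75)(0.5600) + (-0.25)(0.4450) + (-0.25)(0.1450) = 0.2725
adj(I−A) = Cᵀ =
  [ 0.5600   0.3000   0.2750]
  [ 0.4450   0.7250   0.4375]
  [ 0.1450   0.1750   0.3875]
(I − A)⁻¹ = adj(I−A) / det(I−A) ≈
  [   2.05505     1.10092     1.00917]
  [   1.63303     2.66055     1.60550]
  [   0.53211     0.64220     1.42202]
The output multiplier for sector j is the column-j sum of the Leontief inverse (I − A)⁻¹ = adj(I−A) / det(I−A).
Column D of adj(I−A): (0.2750, 0.4375, 0.3875); det(I−A) = 0.2725.
m_D = (0.2750 + 0.4375 + 0.3875) / 0.2725 = 1.10 / 0.2725 ≈ 4.0367.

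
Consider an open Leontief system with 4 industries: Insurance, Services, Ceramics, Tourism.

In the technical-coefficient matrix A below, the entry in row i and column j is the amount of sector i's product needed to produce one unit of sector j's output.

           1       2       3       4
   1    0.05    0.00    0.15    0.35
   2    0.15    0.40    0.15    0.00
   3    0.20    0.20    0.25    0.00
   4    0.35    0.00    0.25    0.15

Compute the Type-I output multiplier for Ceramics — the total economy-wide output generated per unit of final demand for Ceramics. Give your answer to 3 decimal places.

m_3 = 3.324

I − A =
  [   0.95     0.00    -0.15    -0.35]
  [  -0.15     0.60    -0.15     0.00]
  [  -0.20    -0.20     0.75     0.00]
  [  -0.35     0.00    -0.25     0.85]
Compute the cofactors C_ij = (−1)^(i+j)·(3×3 minor ij) of I−A; the adjugate is their transpose:
adj(I−A) = Cᵀ =
  [ 0.357000   0.043000   0.129000   0.147000]
  [ 0.121125   0.470750   0.135000   0.049875]
  [ 0.127500   0.137000   0.411000   0.052500]
  [ 0.184500   0.058000   0.174000   0.376500]
det(I−A) = Σ_j (I−A)_1j·C_1j = (0.95)(0.357000) + (0.00)(0.121125) + (-0.15)(0.127500) + (-0.35)(0.184500) = 0.25545
(I − A)⁻¹ = adj(I−A) / det(I−A) ≈
  [   1.3975     0.1683     0.5050     0.5755]
  [   0.4742     1.8428     0.5285     0.1952]
  [   0.4991     0.5363     1.6089     0.2055]
  [   0.7223     0.2271     0.6812     1.4739]
The output multiplier for sector j is the column-j sum of the Leontief inverse (I − A)⁻¹ = adj(I−A) / det(I−A).
Column 3 of adj(I−A): (0.129000, 0.135000, 0.411000, 0.174000); det(I−A) = 0.25545.
m_3 = (0.129000 + 0.135000 + 0.411000 + 0.174000) / 0.25545 = 0.849 / 0.25545 ≈ 3.324.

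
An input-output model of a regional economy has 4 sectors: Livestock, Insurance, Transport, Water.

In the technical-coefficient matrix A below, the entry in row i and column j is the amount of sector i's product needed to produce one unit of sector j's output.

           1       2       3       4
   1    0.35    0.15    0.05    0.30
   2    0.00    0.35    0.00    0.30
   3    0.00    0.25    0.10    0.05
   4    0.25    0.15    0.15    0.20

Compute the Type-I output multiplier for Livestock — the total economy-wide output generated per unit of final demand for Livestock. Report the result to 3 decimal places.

m_1 = 3.075

I − A =
  [   0.65    -0.15    -0.05    -0.30]
  [   0.00     0.65     0.00    -0.30]
  [   0.00    -0.25     0.90    -0.05]
  [  -0.25    -0.15    -0.15     0.80]
Compute the cofactors C_ij = (−1)^(i+j)·(3×3 minor ij) of I−A; the adjugate is their transpose:
adj(I−A) = Cᵀ =
  [ 0.411375   0.169000   0.059750   0.221375]
  [ 0.067500   0.395000   0.033000   0.175500]
  [ 0.026875   0.118000   0.248750   0.069875]
  [ 0.146250   0.149000   0.071500   0.380250]
det(I−A) = Σ_j (I−A)_1j·C_1j = (0.65)(0.411375) + (-0.15)(0.067500) + (-0.05)(0.026875) + (-0.30)(0.146250) = 0.21205
(I − A)⁻¹ = adj(I−A) / det(I−A) ≈
  [   1.9400     0.7970     0.2818     1.0440]
  [   0.3183     1.8628     0.1556     0.8276]
  [   0.1267     0.5565     1.1731     0.3295]
  [   0.6897     0.7027     0.3372     1.7932]
The output multiplier for sector j is the column-j sum of the Leontief inverse (I − A)⁻¹ = adj(I−A) / det(I−A).
Column 1 of adj(I−A): (0.411375, 0.067500, 0.026875, 0.146250); det(I−A) = 0.21205.
m_1 = (0.411375 + 0.067500 + 0.026875 + 0.146250) / 0.21205 = 0.652 / 0.21205 ≈ 3.075.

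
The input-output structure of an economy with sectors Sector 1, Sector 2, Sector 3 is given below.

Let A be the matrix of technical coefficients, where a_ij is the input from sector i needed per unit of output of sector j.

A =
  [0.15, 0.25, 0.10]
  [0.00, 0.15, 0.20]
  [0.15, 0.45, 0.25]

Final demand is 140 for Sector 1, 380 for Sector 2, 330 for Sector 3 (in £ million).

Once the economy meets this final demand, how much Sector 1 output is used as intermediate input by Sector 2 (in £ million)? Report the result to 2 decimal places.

I − A =
  [   0.85    -0.25    -0.10]
  [   0.00     0.85    -0.20]
  [  -0.15    -0.45     0.75]
Cofactors of I−A, C_ij = (−1)^(i+j)·(minor ij) (rows/columns in the sector order above):
  C_11 = (0.85)(0.75) − (-0.20)(-0.45) = 0.5475
  C_12 = −[(0.00)(0.75) − (-0.20)(-0.15)] = 0.0300
  C_13 = (0.00)(-0.45) − (0.85)(-0.15) = 0.1275
  C_21 = −[(-0.25)(0.75) − (-0.10)(-0.45)] = 0.2325
  C_22 = (0.85)(0.75) − (-0.10)(-0.15) = 0.6225
  C_23 = −[(0.85)(-0.45) − (-0.25)(-0.15)] = 0.4200
  C_31 = (-0.25)(-0.20) − (-0.10)(0.85) = 0.1350
  C_32 = −[(0.85)(-0.20) − (-0.10)(0.00)] = 0.1700
  C_33 = (0.85)(0.85) − (-0.25)(0.00) = 0.7225
det(I−A) = Σ_j (I−A)_1j·C_1j = (0.85)(0.5475) + (-0.25)(0.0300) + (-0.10)(0.1275) = 0.445125
adj(I−A) = Cᵀ =
  [ 0.5475   0.2325   0.1350]
  [ 0.0300   0.6225   0.1700]
  [ 0.1275   0.4200   0.7225]
(I − A)⁻¹ = adj(I−A) / det(I−A) ≈
  [   1.2300     0.5223     0.3033]
  [   0.0674     1.3985     0.3819]
  [   0.2864     0.9436     1.6231]
First solve x = (I − A)⁻¹ d = adj(I−A)·d / det(I−A); in particular x_2 = (0.0300·140 + 0.6225·380 + 0.1700·330) / 0.445125 = 296.85 / 0.445125 ≈ 666.8913.
Intermediate flow from 1 to 2: z_12 = a_12 · x_2 = 0.25 × 296.85 / 0.445125 = 74.2125 / 0.445125 ≈ 166.72.

z_12 = 166.72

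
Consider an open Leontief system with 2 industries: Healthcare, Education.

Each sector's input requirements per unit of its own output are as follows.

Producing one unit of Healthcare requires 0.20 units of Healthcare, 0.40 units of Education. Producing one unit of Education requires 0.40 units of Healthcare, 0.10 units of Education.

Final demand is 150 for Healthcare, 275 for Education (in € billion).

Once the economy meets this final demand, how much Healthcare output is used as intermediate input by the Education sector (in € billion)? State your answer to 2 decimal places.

z_HE = 200.00

I − A =
  [   0.80    -0.40]
  [  -0.40     0.90]
det(I−A) = (0.80)(0.90) − (-0.40)(-0.40) = 0.5600
adj(I−A) = [[0.90, 0.40], [0.40, 0.80]]
(I − A)⁻¹ = adj(I−A) / det(I−A) ≈
  [   1.6071     0.7143]
  [   0.7143     1.4286]
First solve x = (I − A)⁻¹ d = adj(I−A)·d / det(I−A); in particular x_E = (0.40·150 + 0.80·275) / 0.5600 = 280.00 / 0.5600 = 500.0000.
Intermediate flow from H to E: z_HE = a_HE · x_E = 0.40 × 280.00 / 0.5600 = 112.00 / 0.5600 = 200.00.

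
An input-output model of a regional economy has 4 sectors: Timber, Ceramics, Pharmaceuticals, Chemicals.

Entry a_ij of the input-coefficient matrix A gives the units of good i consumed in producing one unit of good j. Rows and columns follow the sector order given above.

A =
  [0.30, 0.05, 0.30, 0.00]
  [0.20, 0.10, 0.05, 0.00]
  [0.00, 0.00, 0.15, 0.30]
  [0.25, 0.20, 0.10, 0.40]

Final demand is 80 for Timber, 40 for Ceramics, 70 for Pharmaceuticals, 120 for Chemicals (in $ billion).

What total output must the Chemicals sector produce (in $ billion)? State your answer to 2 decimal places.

I − A =
  [   0.70    -0.05    -0.30     0.00]
  [  -0.20     0.90    -0.05     0.00]
  [   0.00     0.00     0.85    -0.30]
  [  -0.25    -0.20    -0.10     0.60]
Compute the cofactors C_ij = (−1)^(i+j)·(3×3 minor ij) of I−A; the adjugate is their transpose:
adj(I−A) = Cᵀ =
  [ 0.429000   0.042000   0.163500   0.081750]
  [ 0.099750   0.313500   0.057000   0.028500]
  [ 0.079500   0.045750   0.372000   0.186000]
  [ 0.225250   0.129625   0.149125   0.527000]
det(I−A) = Σ_j (I−A)_1j·C_1j = (0.70)(0.429000) + (-0.05)(0.099750) + (-0.30)(0.079500) + (0.00)(0.225250) = 0.2714625
(I − A)⁻¹ = adj(I−A) / det(I−A) ≈
  [   1.5803     0.1547     0.6023     0.3011]
  [   0.3675     1.1549     0.2100     0.1050]
  [   0.2929     0.1685     1.3704     0.6852]
  [   0.8298     0.4775     0.5493     1.9413]
x = (I − A)⁻¹ d = adj(I−A)·d / det(I−A), with det(I−A) = 0.2714625:
  x_1 = (0.429000·80 + 0.042000·40 + 0.163500·70 + 0.081750·120) / 0.2714625 = 57.255 / 0.2714625 ≈ 210.91
  x_2 = (0.099750·80 + 0.313500·40 + 0.057000·70 + 0.028500·120) / 0.2714625 = 27.93 / 0.2714625 ≈ 102.89
  x_3 = (0.079500·80 + 0.045750·40 + 0.372000·70 + 0.186000·120) / 0.2714625 = 56.55 / 0.2714625 ≈ 208.32
  x_4 = (0.225250·80 + 0.129625·40 + 0.149125·70 + 0.527000·120) / 0.2714625 = 96.88375 / 0.2714625 ≈ 356.90

x_4 = 356.90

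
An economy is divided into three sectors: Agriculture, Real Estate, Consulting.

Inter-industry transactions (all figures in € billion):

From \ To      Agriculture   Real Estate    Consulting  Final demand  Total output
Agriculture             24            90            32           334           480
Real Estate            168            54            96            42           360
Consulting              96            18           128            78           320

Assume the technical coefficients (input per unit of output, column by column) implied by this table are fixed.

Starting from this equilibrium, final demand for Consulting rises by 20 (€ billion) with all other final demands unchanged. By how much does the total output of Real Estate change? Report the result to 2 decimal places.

Δx_R = 16.67

Technical coefficients a_ij = z_ij / X_j:
  a_AA = 24/480 = 0.05, a_RA = 168/480 = 0.35, a_CA = 96/480 = 0.20
  a_AR = 90/360 = 0.25, a_RR = 54/360 = 0.15, a_CR = 18/360 = 0.05
  a_AC = 32/320 = 0.10, a_RC = 96/320 = 0.30, a_CC = 128/320 = 0.40
I − A =
  [   0.95    -0.25    -0.10]
  [  -0.35     0.85    -0.30]
  [  -0.20    -0.05     0.60]
Cofactors of I−A, C_ij = (−1)^(i+j)·(minor ij) (rows/columns in the sector order above):
  C_11 = (0.85)(0.60) − (-0.30)(-0.05) = 0.4950
  C_12 = −[(-0.35)(0.60) − (-0.30)(-0.20)] = 0.2700
  C_13 = (-0.35)(-0.05) − (0.85)(-0.20) = 0.1875
  C_21 = −[(-0.25)(0.60) − (-0.10)(-0.05)] = 0.1550
  C_22 = (0.95)(0.60) − (-0.10)(-0.20) = 0.5500
  C_23 = −[(0.95)(-0.05) − (-0.25)(-0.20)] = 0.0975
  C_31 = (-0.25)(-0.30) − (-0.10)(0.85) = 0.1600
  C_32 = −[(0.95)(-0.30) − (-0.10)(-0.35)] = 0.3200
  C_33 = (0.95)(0.85) − (-0.25)(-0.35) = 0.7200
det(I−A) = Σ_j (I−A)_1j·C_1j = (0.95)(0.4950) + (-0.25)(0.2700) + (-0.10)(0.1875) = 0.3840
adj(I−A) = Cᵀ =
  [ 0.4950   0.1550   0.1600]
  [ 0.2700   0.5500   0.3200]
  [ 0.1875   0.0975   0.7200]
(I − A)⁻¹ = adj(I−A) / det(I−A) ≈
  [   1.2891     0.4036     0.4167]
  [   0.7031     1.4323     0.8333]
  [   0.4883     0.2539     1.8750]
Δx = (I − A)⁻¹ Δd with Δd having +20 in the Consulting component and 0 elsewhere.
So Δx_R = L_RC · (+20), where L_RC = adj(I−A)_RC / det(I−A) = 0.3200 / 0.3840.
Δx_R = 0.3200 × (+20) / 0.3840 = 6.40 / 0.3840 ≈ 16.67.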